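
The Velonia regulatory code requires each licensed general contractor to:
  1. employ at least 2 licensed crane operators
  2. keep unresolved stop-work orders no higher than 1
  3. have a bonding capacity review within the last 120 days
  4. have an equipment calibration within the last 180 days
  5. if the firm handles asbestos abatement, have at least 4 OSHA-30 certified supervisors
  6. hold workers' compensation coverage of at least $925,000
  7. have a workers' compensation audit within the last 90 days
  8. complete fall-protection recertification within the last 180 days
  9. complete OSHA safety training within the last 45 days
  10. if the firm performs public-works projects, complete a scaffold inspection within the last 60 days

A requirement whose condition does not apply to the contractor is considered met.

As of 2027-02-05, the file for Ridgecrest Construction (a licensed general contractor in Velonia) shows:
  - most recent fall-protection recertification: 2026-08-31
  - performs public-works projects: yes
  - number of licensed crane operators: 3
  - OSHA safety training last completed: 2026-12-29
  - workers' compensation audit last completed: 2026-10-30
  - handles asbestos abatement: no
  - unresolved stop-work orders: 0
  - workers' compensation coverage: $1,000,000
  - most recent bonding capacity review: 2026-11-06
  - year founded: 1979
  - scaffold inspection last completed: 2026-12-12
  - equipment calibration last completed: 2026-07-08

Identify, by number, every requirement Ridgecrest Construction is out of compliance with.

4, 7

1. licensed crane operators 3 ≥ 2 → met
2. unresolved stop-work orders 0 ≤ 1 → met
3. bonding capacity review 91 days ago vs limit 120 → met
4. equipment calibration 212 days ago vs limit 180 → not met
5. condition 'handles asbestos abatement' does not hold → requirement n/a → met
6. workers' compensation coverage $1,000,000 ≥ $925,000 → met
7. workers' compensation audit 98 days ago vs limit 90 → not met
8. fall-protection recertification 158 days ago vs limit 180 → met
9. OSHA safety training 38 days ago vs limit 45 → met
10. condition 'performs public-works projects' holds; scaffold inspection 55 days ago vs limit 60 → met
Not met: 4, 7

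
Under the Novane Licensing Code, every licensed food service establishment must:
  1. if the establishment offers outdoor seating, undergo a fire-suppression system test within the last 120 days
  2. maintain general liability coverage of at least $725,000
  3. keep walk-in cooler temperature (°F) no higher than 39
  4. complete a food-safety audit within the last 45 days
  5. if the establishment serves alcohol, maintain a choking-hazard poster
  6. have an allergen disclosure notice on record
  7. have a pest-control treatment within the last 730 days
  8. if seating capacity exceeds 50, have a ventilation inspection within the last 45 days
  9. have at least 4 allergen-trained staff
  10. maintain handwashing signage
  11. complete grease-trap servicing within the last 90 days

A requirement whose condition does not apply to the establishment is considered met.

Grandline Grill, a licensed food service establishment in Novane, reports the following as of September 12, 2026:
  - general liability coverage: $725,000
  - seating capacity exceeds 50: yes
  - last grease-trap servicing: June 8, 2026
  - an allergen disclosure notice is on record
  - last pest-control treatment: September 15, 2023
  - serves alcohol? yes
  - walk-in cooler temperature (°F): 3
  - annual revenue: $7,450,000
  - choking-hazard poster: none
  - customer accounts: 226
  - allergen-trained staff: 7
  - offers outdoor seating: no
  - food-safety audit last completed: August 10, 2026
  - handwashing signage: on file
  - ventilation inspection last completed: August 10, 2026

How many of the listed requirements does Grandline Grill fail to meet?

1. condition 'offers outdoor seating' does not hold → requirement n/a → met
2. general liability coverage $725,000 ≥ $725,000 → met
3. walk-in cooler temperature (°F) 3 ≤ 39 → met
4. food-safety audit 33 days ago vs limit 45 → met
5. condition 'serves alcohol' holds; choking-hazard poster absent → not met
6. allergen disclosure notice present → met
7. pest-control treatment 1093 days ago vs limit 730 → not met
8. condition 'seating capacity exceeds 50' holds; ventilation inspection 33 days ago vs limit 45 → met
9. allergen-trained staff 7 ≥ 4 → met
10. handwashing signage present → met
11. grease-trap servicing 96 days ago vs limit 90 → not met
Not met: 3 of 11

3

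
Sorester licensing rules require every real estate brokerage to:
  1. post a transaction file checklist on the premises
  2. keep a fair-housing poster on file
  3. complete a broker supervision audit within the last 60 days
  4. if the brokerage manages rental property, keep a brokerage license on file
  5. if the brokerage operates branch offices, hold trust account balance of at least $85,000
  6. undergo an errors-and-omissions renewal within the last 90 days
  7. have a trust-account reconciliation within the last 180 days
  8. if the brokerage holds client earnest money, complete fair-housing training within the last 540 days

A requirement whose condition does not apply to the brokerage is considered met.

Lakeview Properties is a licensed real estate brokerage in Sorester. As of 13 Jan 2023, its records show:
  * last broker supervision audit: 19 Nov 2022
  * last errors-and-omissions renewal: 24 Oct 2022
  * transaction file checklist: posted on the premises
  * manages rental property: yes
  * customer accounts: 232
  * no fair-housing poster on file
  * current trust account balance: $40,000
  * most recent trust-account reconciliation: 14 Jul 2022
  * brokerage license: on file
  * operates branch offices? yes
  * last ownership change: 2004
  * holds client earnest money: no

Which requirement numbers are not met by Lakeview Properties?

2, 5, 7

1. transaction file checklist present → met
2. fair-housing poster absent → not met
3. broker supervision audit 55 days ago vs limit 60 → met
4. condition 'manages rental property' holds; brokerage license present → met
5. condition 'operates branch offices' holds; trust account balance $40,000 < $85,000 → not met
6. errors-and-omissions renewal 81 days ago vs limit 90 → met
7. trust-account reconciliation 183 days ago vs limit 180 → not met
8. condition 'holds client earnest money' does not hold → requirement n/a → met
Not met: 2, 5, 7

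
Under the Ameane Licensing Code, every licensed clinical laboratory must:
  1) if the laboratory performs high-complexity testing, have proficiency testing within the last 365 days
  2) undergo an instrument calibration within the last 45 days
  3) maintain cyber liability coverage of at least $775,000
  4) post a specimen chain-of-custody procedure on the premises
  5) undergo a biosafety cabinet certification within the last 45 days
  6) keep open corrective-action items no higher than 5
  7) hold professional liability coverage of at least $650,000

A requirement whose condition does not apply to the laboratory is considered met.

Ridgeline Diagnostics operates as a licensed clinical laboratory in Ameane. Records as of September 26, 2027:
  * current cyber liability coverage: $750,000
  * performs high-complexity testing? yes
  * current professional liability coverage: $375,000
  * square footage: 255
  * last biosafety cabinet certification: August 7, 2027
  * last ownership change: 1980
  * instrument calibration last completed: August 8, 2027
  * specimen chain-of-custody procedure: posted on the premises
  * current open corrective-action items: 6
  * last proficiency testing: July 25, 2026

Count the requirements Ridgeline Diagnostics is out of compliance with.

1. condition 'performs high-complexity testing' holds; proficiency testing 428 days ago vs limit 365 → not met
2. instrument calibration 49 days ago vs limit 45 → not met
3. cyber liability coverage $750,000 < $775,000 → not met
4. specimen chain-of-custody procedure present → met
5. biosafety cabinet certification 50 days ago vs limit 45 → not met
6. open corrective-action items 6 > 5 → not met
7. professional liability coverage $375,000 < $650,000 → not met
Not met: 6 of 7

6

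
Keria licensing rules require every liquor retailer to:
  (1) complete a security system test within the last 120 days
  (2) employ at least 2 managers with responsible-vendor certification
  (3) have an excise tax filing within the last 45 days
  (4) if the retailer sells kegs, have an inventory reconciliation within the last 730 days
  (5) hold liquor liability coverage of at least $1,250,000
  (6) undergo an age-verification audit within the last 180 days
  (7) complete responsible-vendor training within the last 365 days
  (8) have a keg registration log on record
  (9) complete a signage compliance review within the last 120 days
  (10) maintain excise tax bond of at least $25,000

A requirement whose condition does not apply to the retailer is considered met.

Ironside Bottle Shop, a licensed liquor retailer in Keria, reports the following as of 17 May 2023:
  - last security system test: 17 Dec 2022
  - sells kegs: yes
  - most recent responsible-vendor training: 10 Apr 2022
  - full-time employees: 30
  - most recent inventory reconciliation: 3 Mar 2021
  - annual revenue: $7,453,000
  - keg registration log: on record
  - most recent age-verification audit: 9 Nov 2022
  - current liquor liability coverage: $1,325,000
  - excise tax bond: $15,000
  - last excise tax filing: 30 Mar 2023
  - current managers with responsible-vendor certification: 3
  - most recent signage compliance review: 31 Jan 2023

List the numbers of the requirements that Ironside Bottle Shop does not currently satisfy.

1, 3, 4, 6, 7, 10

1. security system test 151 days ago vs limit 120 → not met
2. managers with responsible-vendor certification 3 ≥ 2 → met
3. excise tax filing 48 days ago vs limit 45 → not met
4. condition 'sells kegs' holds; inventory reconciliation 805 days ago vs limit 730 → not met
5. liquor liability coverage $1,325,000 ≥ $1,250,000 → met
6. age-verification audit 189 days ago vs limit 180 → not met
7. responsible-vendor training 402 days ago vs limit 365 → not met
8. keg registration log present → met
9. signage compliance review 106 days ago vs limit 120 → met
10. excise tax bond $15,000 < $25,000 → not met
Not met: 1, 3, 4, 6, 7, 10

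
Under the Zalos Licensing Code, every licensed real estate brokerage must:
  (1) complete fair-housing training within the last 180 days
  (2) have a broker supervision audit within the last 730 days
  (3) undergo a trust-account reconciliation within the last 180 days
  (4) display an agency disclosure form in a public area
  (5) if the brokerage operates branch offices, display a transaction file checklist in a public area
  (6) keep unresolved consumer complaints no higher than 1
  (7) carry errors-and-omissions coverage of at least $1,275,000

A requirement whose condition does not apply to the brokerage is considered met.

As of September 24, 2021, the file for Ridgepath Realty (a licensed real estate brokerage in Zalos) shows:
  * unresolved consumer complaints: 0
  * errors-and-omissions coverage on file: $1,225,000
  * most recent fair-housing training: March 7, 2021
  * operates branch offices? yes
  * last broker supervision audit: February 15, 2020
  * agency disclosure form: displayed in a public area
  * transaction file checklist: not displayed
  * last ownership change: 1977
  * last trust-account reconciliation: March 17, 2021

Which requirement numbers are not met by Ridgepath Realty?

1, 3, 5, 7

1. fair-housing training 201 days ago vs limit 180 → not met
2. broker supervision audit 587 days ago vs limit 730 → met
3. trust-account reconciliation 191 days ago vs limit 180 → not met
4. agency disclosure form present → met
5. condition 'operates branch offices' holds; transaction file checklist absent → not met
6. unresolved consumer complaints 0 ≤ 1 → met
7. errors-and-omissions coverage $1,225,000 < $1,275,000 → not met
Not met: 1, 3, 5, 7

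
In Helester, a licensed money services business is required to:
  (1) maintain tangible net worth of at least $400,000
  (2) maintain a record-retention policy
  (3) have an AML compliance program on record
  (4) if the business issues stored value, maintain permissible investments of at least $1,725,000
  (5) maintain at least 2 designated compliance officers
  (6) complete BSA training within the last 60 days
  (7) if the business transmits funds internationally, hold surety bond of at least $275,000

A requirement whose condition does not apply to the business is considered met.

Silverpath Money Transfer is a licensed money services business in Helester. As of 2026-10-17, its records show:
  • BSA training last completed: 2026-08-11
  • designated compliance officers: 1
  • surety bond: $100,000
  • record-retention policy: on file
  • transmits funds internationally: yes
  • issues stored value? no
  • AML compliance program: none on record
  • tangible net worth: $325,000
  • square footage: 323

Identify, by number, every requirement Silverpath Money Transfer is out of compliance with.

1. tangible net worth $325,000 < $400,000 → not met
2. record-retention policy present → met
3. AML compliance program absent → not met
4. condition 'issues stored value' does not hold → requirement n/a → met
5. designated compliance officers 1 < 2 → not met
6. BSA training 67 days ago vs limit 60 → not met
7. condition 'transmits funds internationally' holds; surety bond $100,000 < $275,000 → not met
Not met: 1, 3, 5, 6, 7

1, 3, 5, 6, 7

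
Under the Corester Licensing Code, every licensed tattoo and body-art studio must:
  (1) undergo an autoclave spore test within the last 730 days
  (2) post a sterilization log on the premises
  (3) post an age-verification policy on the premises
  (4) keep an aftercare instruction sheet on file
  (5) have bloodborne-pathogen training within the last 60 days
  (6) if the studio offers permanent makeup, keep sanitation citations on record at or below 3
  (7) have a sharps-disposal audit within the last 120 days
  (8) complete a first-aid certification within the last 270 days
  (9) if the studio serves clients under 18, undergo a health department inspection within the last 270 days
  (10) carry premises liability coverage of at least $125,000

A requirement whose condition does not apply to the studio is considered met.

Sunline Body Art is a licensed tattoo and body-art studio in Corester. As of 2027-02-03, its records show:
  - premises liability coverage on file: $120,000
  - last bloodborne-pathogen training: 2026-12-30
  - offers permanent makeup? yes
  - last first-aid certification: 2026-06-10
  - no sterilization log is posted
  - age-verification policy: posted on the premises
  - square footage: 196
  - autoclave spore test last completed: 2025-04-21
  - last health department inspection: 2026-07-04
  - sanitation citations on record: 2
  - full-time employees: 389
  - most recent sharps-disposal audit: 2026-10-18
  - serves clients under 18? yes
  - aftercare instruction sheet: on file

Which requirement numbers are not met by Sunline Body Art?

1. autoclave spore test 653 days ago vs limit 730 → met
2. sterilization log absent → not met
3. age-verification policy present → met
4. aftercare instruction sheet present → met
5. bloodborne-pathogen training 35 days ago vs limit 60 → met
6. condition 'offers permanent makeup' holds; sanitation citations on record 2 ≤ 3 → met
7. sharps-disposal audit 108 days ago vs limit 120 → met
8. first-aid certification 238 days ago vs limit 270 → met
9. condition 'serves clients under 18' holds; health department inspection 214 days ago vs limit 270 → met
10. premises liability coverage $120,000 < $125,000 → not met
Not met: 2, 10

2, 10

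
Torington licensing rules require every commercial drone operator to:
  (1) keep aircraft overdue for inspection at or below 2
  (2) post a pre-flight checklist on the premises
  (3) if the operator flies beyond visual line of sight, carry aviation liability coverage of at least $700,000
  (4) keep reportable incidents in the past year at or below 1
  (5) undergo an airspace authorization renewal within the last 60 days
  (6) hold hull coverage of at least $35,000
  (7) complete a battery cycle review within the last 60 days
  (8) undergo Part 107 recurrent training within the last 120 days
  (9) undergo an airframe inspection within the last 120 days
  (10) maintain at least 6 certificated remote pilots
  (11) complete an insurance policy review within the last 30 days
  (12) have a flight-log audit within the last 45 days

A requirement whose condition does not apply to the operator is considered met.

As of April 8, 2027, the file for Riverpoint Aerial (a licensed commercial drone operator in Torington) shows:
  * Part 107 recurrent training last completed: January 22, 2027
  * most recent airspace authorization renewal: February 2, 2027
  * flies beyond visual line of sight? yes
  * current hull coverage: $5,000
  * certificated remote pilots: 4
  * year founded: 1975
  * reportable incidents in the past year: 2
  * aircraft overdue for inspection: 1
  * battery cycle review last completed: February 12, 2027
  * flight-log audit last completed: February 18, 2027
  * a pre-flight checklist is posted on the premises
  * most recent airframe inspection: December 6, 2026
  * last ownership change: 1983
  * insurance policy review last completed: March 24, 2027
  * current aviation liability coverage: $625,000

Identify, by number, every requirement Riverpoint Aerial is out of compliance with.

1. aircraft overdue for inspection 1 ≤ 2 → met
2. pre-flight checklist present → met
3. condition 'flies beyond visual line of sight' holds; aviation liability coverage $625,000 < $700,000 → not met
4. reportable incidents in the past year 2 > 1 → not met
5. airspace authorization renewal 65 days ago vs limit 60 → not met
6. hull coverage $5,000 < $35,000 → not met
7. battery cycle review 55 days ago vs limit 60 → met
8. Part 107 recurrent training 76 days ago vs limit 120 → met
9. airframe inspection 123 days ago vs limit 120 → not met
10. certificated remote pilots 4 < 6 → not met
11. insurance policy review 15 days ago vs limit 30 → met
12. flight-log audit 49 days ago vs limit 45 → not met
Not met: 3, 4, 5, 6, 9, 10, 12

3, 4, 5, 6, 9, 10, 12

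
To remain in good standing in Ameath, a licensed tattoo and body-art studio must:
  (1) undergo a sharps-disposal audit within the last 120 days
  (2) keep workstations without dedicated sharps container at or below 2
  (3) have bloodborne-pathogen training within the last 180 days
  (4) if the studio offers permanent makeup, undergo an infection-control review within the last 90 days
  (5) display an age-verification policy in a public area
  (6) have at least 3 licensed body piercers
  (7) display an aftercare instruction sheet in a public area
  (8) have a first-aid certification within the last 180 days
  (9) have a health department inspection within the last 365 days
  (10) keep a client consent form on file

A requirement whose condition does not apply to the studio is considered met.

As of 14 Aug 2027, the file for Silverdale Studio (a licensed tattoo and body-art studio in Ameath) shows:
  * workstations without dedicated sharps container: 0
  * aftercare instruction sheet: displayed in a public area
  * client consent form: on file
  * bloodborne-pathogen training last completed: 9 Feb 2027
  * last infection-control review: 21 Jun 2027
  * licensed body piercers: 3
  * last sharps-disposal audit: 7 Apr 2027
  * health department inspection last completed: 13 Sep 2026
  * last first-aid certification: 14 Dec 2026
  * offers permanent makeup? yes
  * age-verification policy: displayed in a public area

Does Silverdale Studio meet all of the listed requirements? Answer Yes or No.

No

1. sharps-disposal audit 129 days ago vs limit 120 → not met
2. workstations without dedicated sharps container 0 ≤ 2 → met
3. bloodborne-pathogen training 186 days ago vs limit 180 → not met
4. condition 'offers permanent makeup' holds; infection-control review 54 days ago vs limit 90 → met
5. age-verification policy present → met
6. licensed body piercers 3 ≥ 3 → met
7. aftercare instruction sheet present → met
8. first-aid certification 243 days ago vs limit 180 → not met
9. health department inspection 335 days ago vs limit 365 → met
10. client consent form present → met
Not met: 1, 3, 8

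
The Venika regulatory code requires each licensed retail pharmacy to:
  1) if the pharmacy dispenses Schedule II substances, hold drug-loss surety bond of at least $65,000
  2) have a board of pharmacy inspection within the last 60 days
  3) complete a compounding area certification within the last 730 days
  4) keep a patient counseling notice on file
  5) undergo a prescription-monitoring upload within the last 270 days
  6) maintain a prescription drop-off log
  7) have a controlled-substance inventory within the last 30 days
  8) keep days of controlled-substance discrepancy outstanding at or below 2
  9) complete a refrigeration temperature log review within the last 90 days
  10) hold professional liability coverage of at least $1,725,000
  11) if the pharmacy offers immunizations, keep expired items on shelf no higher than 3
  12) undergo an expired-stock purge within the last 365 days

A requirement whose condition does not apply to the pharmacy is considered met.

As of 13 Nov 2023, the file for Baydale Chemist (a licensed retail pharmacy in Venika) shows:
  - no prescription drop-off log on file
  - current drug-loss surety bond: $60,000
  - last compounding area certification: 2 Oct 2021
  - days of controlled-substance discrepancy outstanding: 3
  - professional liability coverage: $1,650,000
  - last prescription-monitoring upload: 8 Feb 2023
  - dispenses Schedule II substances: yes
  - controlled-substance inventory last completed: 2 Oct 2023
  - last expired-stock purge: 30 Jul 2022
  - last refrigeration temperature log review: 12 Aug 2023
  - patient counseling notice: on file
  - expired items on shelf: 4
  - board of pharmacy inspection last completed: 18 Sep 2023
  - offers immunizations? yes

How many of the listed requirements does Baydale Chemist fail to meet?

10

1. condition 'dispenses Schedule II substances' holds; drug-loss surety bond $60,000 < $65,000 → not met
2. board of pharmacy inspection 56 days ago vs limit 60 → met
3. compounding area certification 772 days ago vs limit 730 → not met
4. patient counseling notice present → met
5. prescription-monitoring upload 278 days ago vs limit 270 → not met
6. prescription drop-off log absent → not met
7. controlled-substance inventory 42 days ago vs limit 30 → not met
8. days of controlled-substance discrepancy outstanding 3 > 2 → not met
9. refrigeration temperature log review 93 days ago vs limit 90 → not met
10. professional liability coverage $1,650,000 < $1,725,000 → not met
11. condition 'offers immunizations' holds; expired items on shelf 4 > 3 → not met
12. expired-stock purge 471 days ago vs limit 365 → not met
Not met: 10 of 12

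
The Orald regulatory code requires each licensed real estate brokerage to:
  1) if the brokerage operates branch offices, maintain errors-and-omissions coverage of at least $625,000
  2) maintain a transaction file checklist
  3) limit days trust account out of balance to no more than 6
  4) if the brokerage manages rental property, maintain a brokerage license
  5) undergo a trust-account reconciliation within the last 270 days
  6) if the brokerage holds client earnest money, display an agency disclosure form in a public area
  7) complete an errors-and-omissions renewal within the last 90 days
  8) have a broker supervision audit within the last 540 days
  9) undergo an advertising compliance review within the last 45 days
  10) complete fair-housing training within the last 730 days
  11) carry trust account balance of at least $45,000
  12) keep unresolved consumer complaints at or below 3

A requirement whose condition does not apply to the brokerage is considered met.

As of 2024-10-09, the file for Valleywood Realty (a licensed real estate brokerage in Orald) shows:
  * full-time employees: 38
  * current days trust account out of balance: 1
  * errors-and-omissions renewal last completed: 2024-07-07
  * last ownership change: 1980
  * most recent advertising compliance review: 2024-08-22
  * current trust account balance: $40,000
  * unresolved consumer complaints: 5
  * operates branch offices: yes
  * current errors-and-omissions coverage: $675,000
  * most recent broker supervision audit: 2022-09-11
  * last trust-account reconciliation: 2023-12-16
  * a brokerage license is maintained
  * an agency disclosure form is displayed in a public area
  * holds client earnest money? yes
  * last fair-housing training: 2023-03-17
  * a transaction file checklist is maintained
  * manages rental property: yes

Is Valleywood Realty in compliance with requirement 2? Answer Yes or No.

Yes

2. transaction file checklist present → met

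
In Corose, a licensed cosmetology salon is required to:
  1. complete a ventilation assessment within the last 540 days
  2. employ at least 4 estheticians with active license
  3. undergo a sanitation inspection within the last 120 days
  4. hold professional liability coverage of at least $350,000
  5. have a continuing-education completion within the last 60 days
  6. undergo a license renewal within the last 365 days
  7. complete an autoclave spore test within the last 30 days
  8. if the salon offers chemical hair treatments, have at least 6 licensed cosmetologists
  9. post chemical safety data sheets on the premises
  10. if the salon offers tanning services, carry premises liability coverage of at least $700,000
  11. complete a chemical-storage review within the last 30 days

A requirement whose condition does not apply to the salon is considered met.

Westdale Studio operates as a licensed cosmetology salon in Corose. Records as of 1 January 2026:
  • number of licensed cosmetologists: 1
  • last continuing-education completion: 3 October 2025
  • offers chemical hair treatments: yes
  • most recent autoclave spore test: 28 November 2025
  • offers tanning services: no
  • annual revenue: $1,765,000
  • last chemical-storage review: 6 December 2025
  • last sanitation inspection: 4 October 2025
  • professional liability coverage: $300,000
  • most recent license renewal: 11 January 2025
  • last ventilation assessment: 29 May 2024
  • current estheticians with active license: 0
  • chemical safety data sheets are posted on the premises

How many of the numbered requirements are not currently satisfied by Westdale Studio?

1. ventilation assessment 582 days ago vs limit 540 → not met
2. estheticians with active license 0 < 4 → not met
3. sanitation inspection 89 days ago vs limit 120 → met
4. professional liability coverage $300,000 < $350,000 → not met
5. continuing-education completion 90 days ago vs limit 60 → not met
6. license renewal 355 days ago vs limit 365 → met
7. autoclave spore test 34 days ago vs limit 30 → not met
8. condition 'offers chemical hair treatments' holds; licensed cosmetologists 1 < 6 → not met
9. chemical safety data sheets present → met
10. condition 'offers tanning services' does not hold → requirement n/a → met
11. chemical-storage review 26 days ago vs limit 30 → met
Not met: 6 of 11

6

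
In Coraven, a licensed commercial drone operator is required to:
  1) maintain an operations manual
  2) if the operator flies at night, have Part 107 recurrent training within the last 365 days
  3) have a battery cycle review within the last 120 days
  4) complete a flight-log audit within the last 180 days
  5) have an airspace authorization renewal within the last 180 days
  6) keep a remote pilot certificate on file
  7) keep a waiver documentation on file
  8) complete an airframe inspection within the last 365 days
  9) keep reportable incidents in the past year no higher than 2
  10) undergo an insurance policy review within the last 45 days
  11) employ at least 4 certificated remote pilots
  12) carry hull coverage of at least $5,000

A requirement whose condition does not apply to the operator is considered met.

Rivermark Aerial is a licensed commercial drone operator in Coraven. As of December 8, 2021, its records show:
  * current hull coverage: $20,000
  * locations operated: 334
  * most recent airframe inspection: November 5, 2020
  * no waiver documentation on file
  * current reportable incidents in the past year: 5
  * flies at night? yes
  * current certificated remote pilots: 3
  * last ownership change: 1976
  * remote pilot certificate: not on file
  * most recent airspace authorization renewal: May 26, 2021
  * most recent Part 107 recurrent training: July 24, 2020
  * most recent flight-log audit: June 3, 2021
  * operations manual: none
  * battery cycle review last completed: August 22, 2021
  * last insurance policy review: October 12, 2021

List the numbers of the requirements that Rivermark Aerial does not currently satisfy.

1. operations manual absent → not met
2. condition 'flies at night' holds; Part 107 recurrent training 502 days ago vs limit 365 → not met
3. battery cycle review 108 days ago vs limit 120 → met
4. flight-log audit 188 days ago vs limit 180 → not met
5. airspace authorization renewal 196 days ago vs limit 180 → not met
6. remote pilot certificate absent → not met
7. waiver documentation absent → not met
8. airframe inspection 398 days ago vs limit 365 → not met
9. reportable incidents in the past year 5 > 2 → not met
10. insurance policy review 57 days ago vs limit 45 → not met
11. certificated remote pilots 3 < 4 → not met
12. hull coverage $20,000 ≥ $5,000 → met
Not met: 1, 2, 4, 5, 6, 7, 8, 9, 10, 11

1, 2, 4, 5, 6, 7, 8, 9, 10, 11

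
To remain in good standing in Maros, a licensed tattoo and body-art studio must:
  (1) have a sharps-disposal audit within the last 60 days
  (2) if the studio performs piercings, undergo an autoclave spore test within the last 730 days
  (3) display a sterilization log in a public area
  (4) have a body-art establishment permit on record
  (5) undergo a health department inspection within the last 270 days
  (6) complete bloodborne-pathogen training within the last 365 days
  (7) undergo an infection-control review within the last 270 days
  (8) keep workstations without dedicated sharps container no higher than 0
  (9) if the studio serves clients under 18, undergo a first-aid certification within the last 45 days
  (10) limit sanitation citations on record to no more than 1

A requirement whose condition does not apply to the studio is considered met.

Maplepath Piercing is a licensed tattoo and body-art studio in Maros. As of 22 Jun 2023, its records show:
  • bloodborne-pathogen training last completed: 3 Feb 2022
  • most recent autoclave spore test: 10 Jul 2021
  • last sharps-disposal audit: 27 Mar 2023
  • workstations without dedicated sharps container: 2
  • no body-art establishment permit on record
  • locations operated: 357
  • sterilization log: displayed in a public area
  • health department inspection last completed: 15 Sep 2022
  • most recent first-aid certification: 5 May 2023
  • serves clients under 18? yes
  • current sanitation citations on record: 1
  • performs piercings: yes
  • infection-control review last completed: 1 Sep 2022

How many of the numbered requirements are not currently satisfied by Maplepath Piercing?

1. sharps-disposal audit 87 days ago vs limit 60 → not met
2. condition 'performs piercings' holds; autoclave spore test 712 days ago vs limit 730 → met
3. sterilization log present → met
4. body-art establishment permit absent → not met
5. health department inspection 280 days ago vs limit 270 → not met
6. bloodborne-pathogen training 504 days ago vs limit 365 → not met
7. infection-control review 294 days ago vs limit 270 → not met
8. workstations without dedicated sharps container 2 > 0 → not met
9. condition 'serves clients under 18' holds; first-aid certification 48 days ago vs limit 45 → not met
10. sanitation citations on record 1 ≤ 1 → met
Not met: 7 of 10

7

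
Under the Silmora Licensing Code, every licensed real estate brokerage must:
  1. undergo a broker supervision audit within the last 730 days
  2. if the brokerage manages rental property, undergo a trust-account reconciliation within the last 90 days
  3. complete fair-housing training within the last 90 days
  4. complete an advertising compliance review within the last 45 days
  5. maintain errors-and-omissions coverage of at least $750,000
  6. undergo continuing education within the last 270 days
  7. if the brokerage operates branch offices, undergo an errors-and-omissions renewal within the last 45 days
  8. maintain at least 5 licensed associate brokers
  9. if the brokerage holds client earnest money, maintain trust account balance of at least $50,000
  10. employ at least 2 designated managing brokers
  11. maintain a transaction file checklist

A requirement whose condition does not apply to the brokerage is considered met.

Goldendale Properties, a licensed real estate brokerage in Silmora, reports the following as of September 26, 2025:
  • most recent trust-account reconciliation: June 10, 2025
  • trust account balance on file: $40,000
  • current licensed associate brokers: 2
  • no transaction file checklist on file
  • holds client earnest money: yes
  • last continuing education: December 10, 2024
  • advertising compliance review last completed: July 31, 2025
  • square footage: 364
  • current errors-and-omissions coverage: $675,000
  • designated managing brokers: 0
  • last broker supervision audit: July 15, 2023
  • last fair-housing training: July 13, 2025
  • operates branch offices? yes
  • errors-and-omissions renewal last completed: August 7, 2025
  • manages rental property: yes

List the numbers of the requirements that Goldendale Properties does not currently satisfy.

1. broker supervision audit 804 days ago vs limit 730 → not met
2. condition 'manages rental property' holds; trust-account reconciliation 108 days ago vs limit 90 → not met
3. fair-housing training 75 days ago vs limit 90 → met
4. advertising compliance review 57 days ago vs limit 45 → not met
5. errors-and-omissions coverage $675,000 < $750,000 → not met
6. continuing education 290 days ago vs limit 270 → not met
7. condition 'operates branch offices' holds; errors-and-omissions renewal 50 days ago vs limit 45 → not met
8. licensed associate brokers 2 < 5 → not met
9. condition 'holds client earnest money' holds; trust account balance $40,000 < $50,000 → not met
10. designated managing brokers 0 < 2 → not met
11. transaction file checklist absent → not met
Not met: 1, 2, 4, 5, 6, 7, 8, 9, 10, 11

1, 2, 4, 5, 6, 7, 8, 9, 10, 11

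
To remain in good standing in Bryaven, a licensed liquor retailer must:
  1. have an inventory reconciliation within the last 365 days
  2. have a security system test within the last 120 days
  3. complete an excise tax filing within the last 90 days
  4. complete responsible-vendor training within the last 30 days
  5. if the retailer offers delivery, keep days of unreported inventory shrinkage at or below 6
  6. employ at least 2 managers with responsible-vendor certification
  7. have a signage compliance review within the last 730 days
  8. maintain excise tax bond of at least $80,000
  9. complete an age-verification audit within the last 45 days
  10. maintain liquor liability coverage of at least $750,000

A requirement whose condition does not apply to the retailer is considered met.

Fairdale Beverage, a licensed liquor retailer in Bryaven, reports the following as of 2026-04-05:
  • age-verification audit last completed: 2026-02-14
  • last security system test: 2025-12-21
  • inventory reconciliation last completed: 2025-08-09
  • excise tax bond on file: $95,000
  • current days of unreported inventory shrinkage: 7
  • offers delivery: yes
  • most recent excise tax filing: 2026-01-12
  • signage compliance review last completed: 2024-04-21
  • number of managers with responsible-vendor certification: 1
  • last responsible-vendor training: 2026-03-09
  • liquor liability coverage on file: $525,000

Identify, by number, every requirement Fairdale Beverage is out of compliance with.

1. inventory reconciliation 239 days ago vs limit 365 → met
2. security system test 105 days ago vs limit 120 → met
3. excise tax filing 83 days ago vs limit 90 → met
4. responsible-vendor training 27 days ago vs limit 30 → met
5. condition 'offers delivery' holds; days of unreported inventory shrinkage 7 > 6 → not met
6. managers with responsible-vendor certification 1 < 2 → not met
7. signage compliance review 714 days ago vs limit 730 → met
8. excise tax bond $95,000 ≥ $80,000 → met
9. age-verification audit 50 days ago vs limit 45 → not met
10. liquor liability coverage $525,000 < $750,000 → not met
Not met: 5, 6, 9, 10

5, 6, 9, 10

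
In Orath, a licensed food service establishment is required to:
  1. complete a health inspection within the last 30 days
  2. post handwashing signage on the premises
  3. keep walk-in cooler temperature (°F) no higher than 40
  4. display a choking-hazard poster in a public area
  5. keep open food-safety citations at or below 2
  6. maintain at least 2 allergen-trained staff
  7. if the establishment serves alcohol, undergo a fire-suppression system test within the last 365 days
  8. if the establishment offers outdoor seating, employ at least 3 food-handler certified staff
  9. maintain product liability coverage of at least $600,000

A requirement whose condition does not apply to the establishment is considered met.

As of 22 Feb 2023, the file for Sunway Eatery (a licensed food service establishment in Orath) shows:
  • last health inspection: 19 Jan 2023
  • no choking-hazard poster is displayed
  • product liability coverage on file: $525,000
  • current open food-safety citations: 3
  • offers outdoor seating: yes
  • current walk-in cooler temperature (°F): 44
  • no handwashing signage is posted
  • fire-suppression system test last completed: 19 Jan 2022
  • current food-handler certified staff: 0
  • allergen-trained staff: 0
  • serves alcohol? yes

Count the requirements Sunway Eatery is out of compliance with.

1. health inspection 34 days ago vs limit 30 → not met
2. handwashing signage absent → not met
3. walk-in cooler temperature (°F) 44 > 40 → not met
4. choking-hazard poster absent → not met
5. open food-safety citations 3 > 2 → not met
6. allergen-trained staff 0 < 2 → not met
7. condition 'serves alcohol' holds; fire-suppression system test 399 days ago vs limit 365 → not met
8. condition 'offers outdoor seating' holds; food-handler certified staff 0 < 3 → not met
9. product liability coverage $525,000 < $600,000 → not met
Not met: 9 of 9

9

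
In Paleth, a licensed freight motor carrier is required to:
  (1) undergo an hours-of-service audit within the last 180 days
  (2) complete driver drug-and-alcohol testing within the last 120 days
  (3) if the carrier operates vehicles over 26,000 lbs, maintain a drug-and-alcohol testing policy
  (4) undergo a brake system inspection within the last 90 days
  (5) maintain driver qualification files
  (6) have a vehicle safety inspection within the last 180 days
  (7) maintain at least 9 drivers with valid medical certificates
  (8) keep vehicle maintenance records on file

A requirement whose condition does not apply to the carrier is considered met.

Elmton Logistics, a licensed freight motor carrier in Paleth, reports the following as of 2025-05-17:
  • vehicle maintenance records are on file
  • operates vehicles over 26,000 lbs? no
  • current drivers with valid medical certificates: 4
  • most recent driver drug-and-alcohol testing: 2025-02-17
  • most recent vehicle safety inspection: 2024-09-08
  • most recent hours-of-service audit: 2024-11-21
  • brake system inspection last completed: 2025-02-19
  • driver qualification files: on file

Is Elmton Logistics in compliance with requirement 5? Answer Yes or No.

5. driver qualification files present → met

Yes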